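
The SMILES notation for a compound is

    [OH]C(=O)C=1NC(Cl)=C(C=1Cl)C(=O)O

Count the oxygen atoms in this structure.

4

Scan the SMILES for O atoms (remember two-letter symbols like Cl and Br are single atoms).
Oxygen count: 4.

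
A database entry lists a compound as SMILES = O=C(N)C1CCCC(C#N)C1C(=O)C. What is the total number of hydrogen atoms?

Walk through each heavy atom and fill implicit hydrogens from standard valence (C 4, N 3, O 2, S 2, halogen 1):
  atom 1: O, bond orders sum to 2 (valence 2) → 0 H
  atom 2: C, bond orders sum to 4 (valence 4) → 0 H
  atom 3: N, bond orders sum to 1 (valence 3) → 2 H
  atom 4: C, bond orders sum to 3 (valence 4) → 1 H
  atom 5: C, bond orders sum to 2 (valence 4) → 2 H
  atom 6: C, bond orders sum to 2 (valence 4) → 2 H
  atom 7: C, bond orders sum to 2 (valence 4) → 2 H
  atom 8: C, bond orders sum to 3 (valence 4) → 1 H
  atom 9: C, bond orders sum to 4 (valence 4) → 0 H
  atom 10: N, bond orders sum to 3 (valence 3) → 0 H
  atom 11: C, bond orders sum to 3 (valence 4) → 1 H
  atom 12: C, bond orders sum to 4 (valence 4) → 0 H
  atom 13: O, bond orders sum to 2 (valence 2) → 0 H
  atom 14: C, bond orders sum to 1 (valence 4) → 3 H
Total hydrogens: 14.

14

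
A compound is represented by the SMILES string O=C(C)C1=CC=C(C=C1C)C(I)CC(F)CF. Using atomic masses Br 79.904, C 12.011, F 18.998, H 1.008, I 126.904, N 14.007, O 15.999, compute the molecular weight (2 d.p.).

352.16 g/mol

First, the molecular formula is C13H15F2IO (counting implicit H from valence).
  C: 13 × 12.011 = 156.143
  F: 2 × 18.998 = 37.996
  H: 15 × 1.008 = 15.120
  I: 1 × 126.904 = 126.904
  O: 1 × 15.999 = 15.999
Sum: 13×12.011 + 2×18.998 + 15×1.008 + 1×126.904 + 1×15.999 = 352.162 → 352.16 g/mol.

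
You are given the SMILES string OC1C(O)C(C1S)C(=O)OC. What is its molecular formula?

C6H10O4S

Walk through each heavy atom and fill implicit hydrogens from standard valence (C 4, N 3, O 2, S 2, halogen 1):
  atom 1: O, bond orders sum to 1 (valence 2) → 1 H
  atom 2: C, bond orders sum to 3 (valence 4) → 1 H
  atom 3: C, bond orders sum to 3 (valence 4) → 1 H
  atom 4: O, bond orders sum to 1 (valence 2) → 1 H
  atom 5: C, bond orders sum to 3 (valence 4) → 1 H
  atom 6: C, bond orders sum to 3 (valence 4) → 1 H
  atom 7: S, bond orders sum to 1 (valence 2) → 1 H
  atom 8: C, bond orders sum to 4 (valence 4) → 0 H
  atom 9: O, bond orders sum to 2 (valence 2) → 0 H
  atom 10: O, bond orders sum to 2 (valence 2) → 0 H
  atom 11: C, bond orders sum to 1 (valence 4) → 3 H
Totals → C:6, H:10, O:4, S:1.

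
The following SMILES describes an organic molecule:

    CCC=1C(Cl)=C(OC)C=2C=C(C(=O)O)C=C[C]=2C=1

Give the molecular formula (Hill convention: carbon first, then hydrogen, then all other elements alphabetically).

C14H13ClO3

Walk through each heavy atom and fill implicit hydrogens from standard valence (C 4, N 3, O 2, S 2, halogen 1):
  atom 1: C, bond orders sum to 1 (valence 4) → 3 H
  atom 2: C, bond orders sum to 2 (valence 4) → 2 H
  atom 3: C, bond orders sum to 4 (valence 4) → 0 H
  atom 4: C, bond orders sum to 4 (valence 4) → 0 H
  atom 5: Cl (halogen, monovalent) → 0 H
  atom 6: C, bond orders sum to 4 (valence 4) → 0 H
  atom 7: O, bond orders sum to 2 (valence 2) → 0 H
  atom 8: C, bond orders sum to 1 (valence 4) → 3 H
  atom 9: C, bond orders sum to 4 (valence 4) → 0 H
  atom 10: C, bond orders sum to 3 (valence 4) → 1 H
  atom 11: C, bond orders sum to 4 (valence 4) → 0 H
  atom 12: C, bond orders sum to 4 (valence 4) → 0 H
  atom 13: O, bond orders sum to 2 (valence 2) → 0 H
  atom 14: O, bond orders sum to 1 (valence 2) → 1 H
  atom 15: C, bond orders sum to 3 (valence 4) → 1 H
  atom 16: C, bond orders sum to 3 (valence 4) → 1 H
  atom 17: C with explicit H count 0
  atom 18: C, bond orders sum to 3 (valence 4) → 1 H
Totals → C:14, H:13, Cl:1, O:3.
In Hill order: C14H13ClO3.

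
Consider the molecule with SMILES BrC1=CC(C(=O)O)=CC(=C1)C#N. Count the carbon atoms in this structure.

8

Count every carbon token in the SMILES (each C, including those in ring-closure positions and inside branches).
Carbon count: 8.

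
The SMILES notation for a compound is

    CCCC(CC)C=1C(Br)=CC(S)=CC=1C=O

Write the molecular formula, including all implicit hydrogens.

Walk through each heavy atom and fill implicit hydrogens from standard valence (C 4, N 3, O 2, S 2, halogen 1):
  atom 1: C, bond orders sum to 1 (valence 4) → 3 H
  atom 2: C, bond orders sum to 2 (valence 4) → 2 H
  atom 3: C, bond orders sum to 2 (valence 4) → 2 H
  atom 4: C, bond orders sum to 3 (valence 4) → 1 H
  atom 5: C, bond orders sum to 2 (valence 4) → 2 H
  atom 6: C, bond orders sum to 1 (valence 4) → 3 H
  atom 7: C, bond orders sum to 4 (valence 4) → 0 H
  atom 8: C, bond orders sum to 4 (valence 4) → 0 H
  atom 9: Br (halogen, monovalent) → 0 H
  atom 10: C, bond orders sum to 3 (valence 4) → 1 H
  atom 11: C, bond orders sum to 4 (valence 4) → 0 H
  atom 12: S, bond orders sum to 1 (valence 2) → 1 H
  atom 13: C, bond orders sum to 3 (valence 4) → 1 H
  atom 14: C, bond orders sum to 4 (valence 4) → 0 H
  atom 15: C, bond orders sum to 3 (valence 4) → 1 H
  atom 16: O, bond orders sum to 2 (valence 2) → 0 H
Totals → C:13, H:17, Br:1, O:1, S:1.
In Hill order: C13H17BrOS.

C13H17BrOS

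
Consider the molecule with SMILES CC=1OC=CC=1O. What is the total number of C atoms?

5

Count every carbon token in the SMILES (each C, including those in ring-closure positions and inside branches).
Carbon count: 5.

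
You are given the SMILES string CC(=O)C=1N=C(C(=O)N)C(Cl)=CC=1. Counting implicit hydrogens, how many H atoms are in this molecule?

Walk through each heavy atom and fill implicit hydrogens from standard valence (C 4, N 3, O 2, S 2, halogen 1):
  atom 1: C, bond orders sum to 1 (valence 4) → 3 H
  atom 2: C, bond orders sum to 4 (valence 4) → 0 H
  atom 3: O, bond orders sum to 2 (valence 2) → 0 H
  atom 4: C, bond orders sum to 4 (valence 4) → 0 H
  atom 5: N, bond orders sum to 3 (valence 3) → 0 H
  atom 6: C, bond orders sum to 4 (valence 4) → 0 H
  atom 7: C, bond orders sum to 4 (valence 4) → 0 H
  atom 8: O, bond orders sum to 2 (valence 2) → 0 H
  atom 9: N, bond orders sum to 1 (valence 3) → 2 H
  atom 10: C, bond orders sum to 4 (valence 4) → 0 H
  atom 11: Cl (halogen, monovalent) → 0 H
  atom 12: C, bond orders sum to 3 (valence 4) → 1 H
  atom 13: C, bond orders sum to 3 (valence 4) → 1 H
Total hydrogens: 7.

7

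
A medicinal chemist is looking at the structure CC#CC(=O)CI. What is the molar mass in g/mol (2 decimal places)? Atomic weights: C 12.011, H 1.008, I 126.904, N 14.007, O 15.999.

208.00 g/mol

First, the molecular formula is C5H5IO (counting implicit H from valence).
  C: 5 × 12.011 = 60.055
  H: 5 × 1.008 = 5.040
  I: 1 × 126.904 = 126.904
  O: 1 × 15.999 = 15.999
Sum: 5×12.011 + 5×1.008 + 1×126.904 + 1×15.999 = 207.998 → 208.00 g/mol.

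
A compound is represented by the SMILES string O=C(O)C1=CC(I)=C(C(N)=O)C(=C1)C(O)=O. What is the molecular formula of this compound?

Walk through each heavy atom and fill implicit hydrogens from standard valence (C 4, N 3, O 2, S 2, halogen 1):
  atom 1: O, bond orders sum to 2 (valence 2) → 0 H
  atom 2: C, bond orders sum to 4 (valence 4) → 0 H
  atom 3: O, bond orders sum to 1 (valence 2) → 1 H
  atom 4: C, bond orders sum to 4 (valence 4) → 0 H
  atom 5: C, bond orders sum to 3 (valence 4) → 1 H
  atom 6: C, bond orders sum to 4 (valence 4) → 0 H
  atom 7: I (halogen, monovalent) → 0 H
  atom 8: C, bond orders sum to 4 (valence 4) → 0 H
  atom 9: C, bond orders sum to 4 (valence 4) → 0 H
  atom 10: N, bond orders sum to 1 (valence 3) → 2 H
  atom 11: O, bond orders sum to 2 (valence 2) → 0 H
  atom 12: C, bond orders sum to 4 (valence 4) → 0 H
  atom 13: C, bond orders sum to 3 (valence 4) → 1 H
  atom 14: C, bond orders sum to 4 (valence 4) → 0 H
  atom 15: O, bond orders sum to 1 (valence 2) → 1 H
  atom 16: O, bond orders sum to 2 (valence 2) → 0 H
Totals → C:9, H:6, I:1, N:1, O:5.
In Hill order: C9H6INO5.

C9H6INO5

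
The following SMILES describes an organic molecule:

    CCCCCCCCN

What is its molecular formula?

Walk through each heavy atom and fill implicit hydrogens from standard valence (C 4, N 3, O 2, S 2, halogen 1):
  atom 1: C, bond orders sum to 1 (valence 4) → 3 H
  atom 2: C, bond orders sum to 2 (valence 4) → 2 H
  atom 3: C, bond orders sum to 2 (valence 4) → 2 H
  atom 4: C, bond orders sum to 2 (valence 4) → 2 H
  atom 5: C, bond orders sum to 2 (valence 4) → 2 H
  atom 6: C, bond orders sum to 2 (valence 4) → 2 H
  atom 7: C, bond orders sum to 2 (valence 4) → 2 H
  atom 8: C, bond orders sum to 2 (valence 4) → 2 H
  atom 9: N, bond orders sum to 1 (valence 3) → 2 H
Totals → C:8, H:19, N:1.
In Hill order: C8H19N.

C8H19N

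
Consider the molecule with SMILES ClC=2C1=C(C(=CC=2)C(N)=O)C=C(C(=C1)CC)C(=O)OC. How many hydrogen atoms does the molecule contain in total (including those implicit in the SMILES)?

Walk through each heavy atom and fill implicit hydrogens from standard valence (C 4, N 3, O 2, S 2, halogen 1):
  atom 1: Cl (halogen, monovalent) → 0 H
  atom 2: C, bond orders sum to 4 (valence 4) → 0 H
  atom 3: C, bond orders sum to 4 (valence 4) → 0 H
  atom 4: C, bond orders sum to 4 (valence 4) → 0 H
  atom 5: C, bond orders sum to 4 (valence 4) → 0 H
  atom 6: C, bond orders sum to 3 (valence 4) → 1 H
  atom 7: C, bond orders sum to 3 (valence 4) → 1 H
  atom 8: C, bond orders sum to 4 (valence 4) → 0 H
  atom 9: N, bond orders sum to 1 (valence 3) → 2 H
  atom 10: O, bond orders sum to 2 (valence 2) → 0 H
  atom 11: C, bond orders sum to 3 (valence 4) → 1 H
  atom 12: C, bond orders sum to 4 (valence 4) → 0 H
  atom 13: C, bond orders sum to 4 (valence 4) → 0 H
  atom 14: C, bond orders sum to 3 (valence 4) → 1 H
  atom 15: C, bond orders sum to 2 (valence 4) → 2 H
  atom 16: C, bond orders sum to 1 (valence 4) → 3 H
  atom 17: C, bond orders sum to 4 (valence 4) → 0 H
  atom 18: O, bond orders sum to 2 (valence 2) → 0 H
  atom 19: O, bond orders sum to 2 (valence 2) → 0 H
  atom 20: C, bond orders sum to 1 (valence 4) → 3 H
Total hydrogens: 14.

14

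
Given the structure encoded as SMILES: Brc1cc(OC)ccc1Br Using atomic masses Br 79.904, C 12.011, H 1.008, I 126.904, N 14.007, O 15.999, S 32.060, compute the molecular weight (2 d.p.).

265.93 g/mol

First, the molecular formula is C7H6Br2O (counting implicit H from valence).
  Br: 2 × 79.904 = 159.808
  C: 7 × 12.011 = 84.077
  H: 6 × 1.008 = 6.048
  O: 1 × 15.999 = 15.999
Sum: 2×79.904 + 7×12.011 + 6×1.008 + 1×15.999 = 265.932 → 265.93 g/mol.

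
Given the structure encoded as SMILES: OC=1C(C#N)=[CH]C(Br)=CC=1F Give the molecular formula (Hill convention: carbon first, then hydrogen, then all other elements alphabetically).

Walk through each heavy atom and fill implicit hydrogens from standard valence (C 4, N 3, O 2, S 2, halogen 1):
  atom 1: O, bond orders sum to 1 (valence 2) → 1 H
  atom 2: C, bond orders sum to 4 (valence 4) → 0 H
  atom 3: C, bond orders sum to 4 (valence 4) → 0 H
  atom 4: C, bond orders sum to 4 (valence 4) → 0 H
  atom 5: N, bond orders sum to 3 (valence 3) → 0 H
  atom 6: C with explicit H count 1
  atom 7: C, bond orders sum to 4 (valence 4) → 0 H
  atom 8: Br (halogen, monovalent) → 0 H
  atom 9: C, bond orders sum to 3 (valence 4) → 1 H
  atom 10: C, bond orders sum to 4 (valence 4) → 0 H
  atom 11: F (halogen, monovalent) → 0 H
Totals → C:7, H:3, Br:1, F:1, N:1, O:1.

C7H3BrFNO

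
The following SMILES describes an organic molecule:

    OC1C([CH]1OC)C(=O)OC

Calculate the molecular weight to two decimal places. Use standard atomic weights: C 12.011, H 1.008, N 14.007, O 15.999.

146.14 g/mol

First, the molecular formula is C6H10O4 (counting implicit H from valence).
  C: 6 × 12.011 = 72.066
  H: 10 × 1.008 = 10.080
  O: 4 × 15.999 = 63.996
Sum: 6×12.011 + 10×1.008 + 4×15.999 = 146.142 → 146.14 g/mol.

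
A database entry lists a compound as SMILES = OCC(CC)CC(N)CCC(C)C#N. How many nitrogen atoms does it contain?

Scan the SMILES for N atoms (remember two-letter symbols like Cl and Br are single atoms).
Nitrogen count: 2.

2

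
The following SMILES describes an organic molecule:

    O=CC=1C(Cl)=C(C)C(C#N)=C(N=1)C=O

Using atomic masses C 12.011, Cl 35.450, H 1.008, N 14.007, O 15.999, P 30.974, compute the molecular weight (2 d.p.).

First, the molecular formula is C9H5ClN2O2 (counting implicit H from valence).
  C: 9 × 12.011 = 108.099
  Cl: 1 × 35.450 = 35.450
  H: 5 × 1.008 = 5.040
  N: 2 × 14.007 = 28.014
  O: 2 × 15.999 = 31.998
Sum: 9×12.011 + 1×35.450 + 5×1.008 + 2×14.007 + 2×15.999 = 208.601 → 208.60 g/mol.

208.60 g/mol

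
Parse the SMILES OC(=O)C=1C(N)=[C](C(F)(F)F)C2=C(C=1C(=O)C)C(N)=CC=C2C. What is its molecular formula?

Walk through each heavy atom and fill implicit hydrogens from standard valence (C 4, N 3, O 2, S 2, halogen 1):
  atom 1: O, bond orders sum to 1 (valence 2) → 1 H
  atom 2: C, bond orders sum to 4 (valence 4) → 0 H
  atom 3: O, bond orders sum to 2 (valence 2) → 0 H
  atom 4: C, bond orders sum to 4 (valence 4) → 0 H
  atom 5: C, bond orders sum to 4 (valence 4) → 0 H
  atom 6: N, bond orders sum to 1 (valence 3) → 2 H
  atom 7: C with explicit H count 0
  atom 8: C, bond orders sum to 4 (valence 4) → 0 H
  atom 9: F (halogen, monovalent) → 0 H
  atom 10: F (halogen, monovalent) → 0 H
  atom 11: F (halogen, monovalent) → 0 H
  atom 12: C, bond orders sum to 4 (valence 4) → 0 H
  atom 13: C, bond orders sum to 4 (valence 4) → 0 H
  atom 14: C, bond orders sum to 4 (valence 4) → 0 H
  atom 15: C, bond orders sum to 4 (valence 4) → 0 H
  atom 16: O, bond orders sum to 2 (valence 2) → 0 H
  atom 17: C, bond orders sum to 1 (valence 4) → 3 H
  atom 18: C, bond orders sum to 4 (valence 4) → 0 H
  atom 19: N, bond orders sum to 1 (valence 3) → 2 H
  atom 20: C, bond orders sum to 3 (valence 4) → 1 H
  atom 21: C, bond orders sum to 3 (valence 4) → 1 H
  atom 22: C, bond orders sum to 4 (valence 4) → 0 H
  atom 23: C, bond orders sum to 1 (valence 4) → 3 H
Totals → C:15, H:13, F:3, N:2, O:3.

C15H13F3N2O3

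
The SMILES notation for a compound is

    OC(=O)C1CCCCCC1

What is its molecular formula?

Walk through each heavy atom and fill implicit hydrogens from standard valence (C 4, N 3, O 2, S 2, halogen 1):
  atom 1: O, bond orders sum to 1 (valence 2) → 1 H
  atom 2: C, bond orders sum to 4 (valence 4) → 0 H
  atom 3: O, bond orders sum to 2 (valence 2) → 0 H
  atom 4: C, bond orders sum to 3 (valence 4) → 1 H
  atom 5: C, bond orders sum to 2 (valence 4) → 2 H
  atom 6: C, bond orders sum to 2 (valence 4) → 2 H
  atom 7: C, bond orders sum to 2 (valence 4) → 2 H
  atom 8: C, bond orders sum to 2 (valence 4) → 2 H
  atom 9: C, bond orders sum to 2 (valence 4) → 2 H
  atom 10: C, bond orders sum to 2 (valence 4) → 2 H
Totals → C:8, H:14, O:2.

C8H14O2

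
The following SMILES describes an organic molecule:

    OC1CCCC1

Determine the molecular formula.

C5H10O

Walk through each heavy atom and fill implicit hydrogens from standard valence (C 4, N 3, O 2, S 2, halogen 1):
  atom 1: O, bond orders sum to 1 (valence 2) → 1 H
  atom 2: C, bond orders sum to 3 (valence 4) → 1 H
  atom 3: C, bond orders sum to 2 (valence 4) → 2 H
  atom 4: C, bond orders sum to 2 (valence 4) → 2 H
  atom 5: C, bond orders sum to 2 (valence 4) → 2 H
  atom 6: C, bond orders sum to 2 (valence 4) → 2 H
Totals → C:5, H:10, O:1.
In Hill order: C5H10O.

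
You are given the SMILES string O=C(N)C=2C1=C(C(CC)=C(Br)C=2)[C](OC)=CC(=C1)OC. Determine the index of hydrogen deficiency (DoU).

8

Degree of unsaturation = (number of rings) + (number of π bonds).
Ring closures in the SMILES: 2.
π bonds: 6 double bonds (each 1 DoU) → 6 DoU from unsaturation.
Total DoU = 2 + 6 = 8.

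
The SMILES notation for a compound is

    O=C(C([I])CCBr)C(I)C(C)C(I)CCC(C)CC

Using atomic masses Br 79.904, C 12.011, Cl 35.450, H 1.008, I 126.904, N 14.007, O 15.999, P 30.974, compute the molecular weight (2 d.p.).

668.96 g/mol

First, the molecular formula is C14H24BrI3O (counting implicit H from valence).
  Br: 1 × 79.904 = 79.904
  C: 14 × 12.011 = 168.154
  H: 24 × 1.008 = 24.192
  I: 3 × 126.904 = 380.712
  O: 1 × 15.999 = 15.999
Sum: 1×79.904 + 14×12.011 + 24×1.008 + 3×126.904 + 1×15.999 = 668.961 → 668.96 g/mol.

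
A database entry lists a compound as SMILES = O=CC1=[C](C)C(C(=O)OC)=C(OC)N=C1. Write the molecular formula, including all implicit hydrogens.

C10H11NO4

Walk through each heavy atom and fill implicit hydrogens from standard valence (C 4, N 3, O 2, S 2, halogen 1):
  atom 1: O, bond orders sum to 2 (valence 2) → 0 H
  atom 2: C, bond orders sum to 3 (valence 4) → 1 H
  atom 3: C, bond orders sum to 4 (valence 4) → 0 H
  atom 4: C with explicit H count 0
  atom 5: C, bond orders sum to 1 (valence 4) → 3 H
  atom 6: C, bond orders sum to 4 (valence 4) → 0 H
  atom 7: C, bond orders sum to 4 (valence 4) → 0 H
  atom 8: O, bond orders sum to 2 (valence 2) → 0 H
  atom 9: O, bond orders sum to 2 (valence 2) → 0 H
  atom 10: C, bond orders sum to 1 (valence 4) → 3 H
  atom 11: C, bond orders sum to 4 (valence 4) → 0 H
  atom 12: O, bond orders sum to 2 (valence 2) → 0 H
  atom 13: C, bond orders sum to 1 (valence 4) → 3 H
  atom 14: N, bond orders sum to 3 (valence 3) → 0 H
  atom 15: C, bond orders sum to 3 (valence 4) → 1 H
Totals → C:10, H:11, N:1, O:4.
In Hill order: C10H11NO4.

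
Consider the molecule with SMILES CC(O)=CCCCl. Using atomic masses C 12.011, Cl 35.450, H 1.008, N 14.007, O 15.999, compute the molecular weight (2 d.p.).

120.58 g/mol

First, the molecular formula is C5H9ClO (counting implicit H from valence).
  C: 5 × 12.011 = 60.055
  Cl: 1 × 35.450 = 35.450
  H: 9 × 1.008 = 9.072
  O: 1 × 15.999 = 15.999
Sum: 5×12.011 + 1×35.450 + 9×1.008 + 1×15.999 = 120.576 → 120.58 g/mol.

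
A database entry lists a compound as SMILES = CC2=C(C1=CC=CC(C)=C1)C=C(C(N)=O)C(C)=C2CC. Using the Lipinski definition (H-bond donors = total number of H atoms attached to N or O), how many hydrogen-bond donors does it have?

Donors: find every N or O and count the H atoms it carries.
  atom 14 (N): bond orders sum to 1 → 2 H
  atom 15 (O): bond orders sum to 2 → 0 H
Lipinski HBD = 2.

2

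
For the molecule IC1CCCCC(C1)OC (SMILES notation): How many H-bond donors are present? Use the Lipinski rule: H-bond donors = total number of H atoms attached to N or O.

Donors: find every N or O and count the H atoms it carries.
  atom 9 (O): bond orders sum to 2 → 0 H
Lipinski HBD = 0.

0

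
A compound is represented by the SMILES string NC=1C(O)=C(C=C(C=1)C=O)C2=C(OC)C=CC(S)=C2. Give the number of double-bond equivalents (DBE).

Degree of unsaturation = (number of rings) + (number of π bonds).
Ring closures in the SMILES: 2.
π bonds: 7 double bonds (each 1 DoU) → 7 DoU from unsaturation.
Total DoU = 2 + 7 = 9.

9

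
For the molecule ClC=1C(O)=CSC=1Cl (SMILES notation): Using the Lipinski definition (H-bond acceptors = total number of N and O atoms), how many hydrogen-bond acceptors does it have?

N atoms: 0; O atoms: 1.
Lipinski HBA = 0 + 1 = 1.

1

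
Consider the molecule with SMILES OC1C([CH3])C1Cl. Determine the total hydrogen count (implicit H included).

7

Walk through each heavy atom and fill implicit hydrogens from standard valence (C 4, N 3, O 2, S 2, halogen 1):
  atom 1: O, bond orders sum to 1 (valence 2) → 1 H
  atom 2: C, bond orders sum to 3 (valence 4) → 1 H
  atom 3: C, bond orders sum to 3 (valence 4) → 1 H
  atom 4: C with explicit H count 3
  atom 5: C, bond orders sum to 3 (valence 4) → 1 H
  atom 6: Cl (halogen, monovalent) → 0 H
Total hydrogens: 7.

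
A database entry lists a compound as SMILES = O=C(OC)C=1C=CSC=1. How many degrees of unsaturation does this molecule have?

Degree of unsaturation = (number of rings) + (number of π bonds).
Ring closures in the SMILES: 1.
π bonds: 3 double bonds (each 1 DoU) → 3 DoU from unsaturation.
Total DoU = 1 + 3 = 4.

4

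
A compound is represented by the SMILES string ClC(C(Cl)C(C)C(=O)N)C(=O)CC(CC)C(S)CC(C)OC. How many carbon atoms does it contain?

15

Count every carbon token in the SMILES (each C, including those in ring-closure positions and inside branches).
Carbon count: 15.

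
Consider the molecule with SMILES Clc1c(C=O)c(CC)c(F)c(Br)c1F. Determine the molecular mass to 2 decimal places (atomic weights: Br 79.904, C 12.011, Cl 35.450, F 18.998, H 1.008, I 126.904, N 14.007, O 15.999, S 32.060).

283.50 g/mol

First, the molecular formula is C9H6BrClF2O (counting implicit H from valence).
  Br: 1 × 79.904 = 79.904
  C: 9 × 12.011 = 108.099
  Cl: 1 × 35.450 = 35.450
  F: 2 × 18.998 = 37.996
  H: 6 × 1.008 = 6.048
  O: 1 × 15.999 = 15.999
Sum: 1×79.904 + 9×12.011 + 1×35.450 + 2×18.998 + 6×1.008 + 1×15.999 = 283.496 → 283.50 g/mol.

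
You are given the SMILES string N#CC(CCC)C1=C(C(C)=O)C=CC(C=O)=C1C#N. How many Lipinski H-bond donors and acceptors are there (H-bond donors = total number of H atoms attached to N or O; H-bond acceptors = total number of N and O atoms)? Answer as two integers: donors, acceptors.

Donors: find every N or O and count the H atoms it carries.
  atom 1 (N): bond orders sum to 3 → 0 H
  atom 11 (O): bond orders sum to 2 → 0 H
  atom 16 (O): bond orders sum to 2 → 0 H
  atom 19 (N): bond orders sum to 3 → 0 H
Lipinski HBD = 0.
Acceptors: N atoms = 2, O atoms = 2 → HBA = 4.

0, 4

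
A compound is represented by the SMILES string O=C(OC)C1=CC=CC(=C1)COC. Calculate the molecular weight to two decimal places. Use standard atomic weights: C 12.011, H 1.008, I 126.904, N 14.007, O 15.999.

180.20 g/mol

First, the molecular formula is C10H12O3 (counting implicit H from valence).
  C: 10 × 12.011 = 120.110
  H: 12 × 1.008 = 12.096
  O: 3 × 15.999 = 47.997
Sum: 10×12.011 + 12×1.008 + 3×15.999 = 180.203 → 180.20 g/mol.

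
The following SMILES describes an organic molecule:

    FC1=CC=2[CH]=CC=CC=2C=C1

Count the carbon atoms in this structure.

10

Count every carbon token in the SMILES (each C, including those in ring-closure positions and inside branches).
Carbon count: 10.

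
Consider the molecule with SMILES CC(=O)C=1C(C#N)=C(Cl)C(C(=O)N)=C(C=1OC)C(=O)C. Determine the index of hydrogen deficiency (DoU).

9

Degree of unsaturation = (number of rings) + (number of π bonds).
Ring closures in the SMILES: 1.
π bonds: 6 double bonds (each 1 DoU), 1 triple bond (each 2 DoU) → 8 DoU from unsaturation.
Total DoU = 1 + 8 = 9.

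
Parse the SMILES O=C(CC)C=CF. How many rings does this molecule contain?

In SMILES, each pair of matching ring-closure digits denotes one ring-closing bond; the number of such bonds equals the number of independent rings.
Ring-closure bonds here: 0.

0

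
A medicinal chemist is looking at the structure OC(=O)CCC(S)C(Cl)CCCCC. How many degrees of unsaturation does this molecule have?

Degree of unsaturation = (number of rings) + (number of π bonds).
Ring closures in the SMILES: 0.
π bonds: 1 double bond (each 1 DoU) → 1 DoU from unsaturation.
Total DoU = 0 + 1 = 1.

1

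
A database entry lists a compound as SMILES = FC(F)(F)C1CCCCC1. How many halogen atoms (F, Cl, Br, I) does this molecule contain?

3

Halogen atoms appear at heavy-atom positions 1, 3, 4 (3×F).
Halogen count: 3.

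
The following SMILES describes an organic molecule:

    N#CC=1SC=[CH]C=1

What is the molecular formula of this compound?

C5H3NS

Walk through each heavy atom and fill implicit hydrogens from standard valence (C 4, N 3, O 2, S 2, halogen 1):
  atom 1: N, bond orders sum to 3 (valence 3) → 0 H
  atom 2: C, bond orders sum to 4 (valence 4) → 0 H
  atom 3: C, bond orders sum to 4 (valence 4) → 0 H
  atom 4: S, bond orders sum to 2 (valence 2) → 0 H
  atom 5: C, bond orders sum to 3 (valence 4) → 1 H
  atom 6: C with explicit H count 1
  atom 7: C, bond orders sum to 3 (valence 4) → 1 H
Totals → C:5, H:3, N:1, S:1.
In Hill order: C5H3NS.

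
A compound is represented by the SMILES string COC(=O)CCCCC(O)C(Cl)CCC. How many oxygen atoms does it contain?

Scan the SMILES for O atoms (remember two-letter symbols like Cl and Br are single atoms).
Oxygen count: 3.

3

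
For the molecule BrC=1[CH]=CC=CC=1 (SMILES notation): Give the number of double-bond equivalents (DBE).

Molecular formula: C6H5Br.
DoU = (2C + 2 + N − H − X) / 2, where X is the halogen count and O/S are ignored.
    = (2·6 + 2 + 0 − 5 − 1) / 2 = 8 / 2 = 4.

4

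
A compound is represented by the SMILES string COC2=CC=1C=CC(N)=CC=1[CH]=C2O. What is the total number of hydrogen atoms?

Walk through each heavy atom and fill implicit hydrogens from standard valence (C 4, N 3, O 2, S 2, halogen 1):
  atom 1: C, bond orders sum to 1 (valence 4) → 3 H
  atom 2: O, bond orders sum to 2 (valence 2) → 0 H
  atom 3: C, bond orders sum to 4 (valence 4) → 0 H
  atom 4: C, bond orders sum to 3 (valence 4) → 1 H
  atom 5: C, bond orders sum to 4 (valence 4) → 0 H
  atom 6: C, bond orders sum to 3 (valence 4) → 1 H
  atom 7: C, bond orders sum to 3 (valence 4) → 1 H
  atom 8: C, bond orders sum to 4 (valence 4) → 0 H
  atom 9: N, bond orders sum to 1 (valence 3) → 2 H
  atom 10: C, bond orders sum to 3 (valence 4) → 1 H
  atom 11: C, bond orders sum to 4 (valence 4) → 0 H
  atom 12: C with explicit H count 1
  atom 13: C, bond orders sum to 4 (valence 4) → 0 H
  atom 14: O, bond orders sum to 1 (valence 2) → 1 H
Total hydrogens: 11.

11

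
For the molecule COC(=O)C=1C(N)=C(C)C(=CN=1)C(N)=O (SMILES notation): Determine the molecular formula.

Walk through each heavy atom and fill implicit hydrogens from standard valence (C 4, N 3, O 2, S 2, halogen 1):
  atom 1: C, bond orders sum to 1 (valence 4) → 3 H
  atom 2: O, bond orders sum to 2 (valence 2) → 0 H
  atom 3: C, bond orders sum to 4 (valence 4) → 0 H
  atom 4: O, bond orders sum to 2 (valence 2) → 0 H
  atom 5: C, bond orders sum to 4 (valence 4) → 0 H
  atom 6: C, bond orders sum to 4 (valence 4) → 0 H
  atom 7: N, bond orders sum to 1 (valence 3) → 2 H
  atom 8: C, bond orders sum to 4 (valence 4) → 0 H
  atom 9: C, bond orders sum to 1 (valence 4) → 3 H
  atom 10: C, bond orders sum to 4 (valence 4) → 0 H
  atom 11: C, bond orders sum to 3 (valence 4) → 1 H
  atom 12: N, bond orders sum to 3 (valence 3) → 0 H
  atom 13: C, bond orders sum to 4 (valence 4) → 0 H
  atom 14: N, bond orders sum to 1 (valence 3) → 2 H
  atom 15: O, bond orders sum to 2 (valence 2) → 0 H
Totals → C:9, H:11, N:3, O:3.
In Hill order: C9H11N3O3.

C9H11N3O3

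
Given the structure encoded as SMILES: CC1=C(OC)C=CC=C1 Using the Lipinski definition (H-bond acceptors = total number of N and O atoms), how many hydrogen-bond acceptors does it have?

1

N atoms: 0; O atoms: 1.
Lipinski HBA = 0 + 1 = 1.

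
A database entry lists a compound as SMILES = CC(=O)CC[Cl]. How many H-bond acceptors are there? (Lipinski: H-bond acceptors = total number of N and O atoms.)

N atoms: 0; O atoms: 1.
Lipinski HBA = 0 + 1 = 1.

1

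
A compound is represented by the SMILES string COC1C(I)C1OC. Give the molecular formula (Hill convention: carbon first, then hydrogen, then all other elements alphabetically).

C5H9IO2

Walk through each heavy atom and fill implicit hydrogens from standard valence (C 4, N 3, O 2, S 2, halogen 1):
  atom 1: C, bond orders sum to 1 (valence 4) → 3 H
  atom 2: O, bond orders sum to 2 (valence 2) → 0 H
  atom 3: C, bond orders sum to 3 (valence 4) → 1 H
  atom 4: C, bond orders sum to 3 (valence 4) → 1 H
  atom 5: I (halogen, monovalent) → 0 H
  atom 6: C, bond orders sum to 3 (valence 4) → 1 H
  atom 7: O, bond orders sum to 2 (valence 2) → 0 H
  atom 8: C, bond orders sum to 1 (valence 4) → 3 H
Totals → C:5, H:9, I:1, O:2.
In Hill order: C5H9IO2.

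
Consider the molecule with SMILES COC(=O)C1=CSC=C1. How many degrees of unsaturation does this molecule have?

4

Degree of unsaturation = (number of rings) + (number of π bonds).
Ring closures in the SMILES: 1.
π bonds: 3 double bonds (each 1 DoU) → 3 DoU from unsaturation.
Total DoU = 1 + 3 = 4.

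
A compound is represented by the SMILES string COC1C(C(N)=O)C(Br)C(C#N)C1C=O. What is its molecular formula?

Walk through each heavy atom and fill implicit hydrogens from standard valence (C 4, N 3, O 2, S 2, halogen 1):
  atom 1: C, bond orders sum to 1 (valence 4) → 3 H
  atom 2: O, bond orders sum to 2 (valence 2) → 0 H
  atom 3: C, bond orders sum to 3 (valence 4) → 1 H
  atom 4: C, bond orders sum to 3 (valence 4) → 1 H
  atom 5: C, bond orders sum to 4 (valence 4) → 0 H
  atom 6: N, bond orders sum to 1 (valence 3) → 2 H
  atom 7: O, bond orders sum to 2 (valence 2) → 0 H
  atom 8: C, bond orders sum to 3 (valence 4) → 1 H
  atom 9: Br (halogen, monovalent) → 0 H
  atom 10: C, bond orders sum to 3 (valence 4) → 1 H
  atom 11: C, bond orders sum to 4 (valence 4) → 0 H
  atom 12: N, bond orders sum to 3 (valence 3) → 0 H
  atom 13: C, bond orders sum to 3 (valence 4) → 1 H
  atom 14: C, bond orders sum to 3 (valence 4) → 1 H
  atom 15: O, bond orders sum to 2 (valence 2) → 0 H
Totals → C:9, H:11, Br:1, N:2, O:3.
In Hill order: C9H11BrN2O3.

C9H11BrN2O3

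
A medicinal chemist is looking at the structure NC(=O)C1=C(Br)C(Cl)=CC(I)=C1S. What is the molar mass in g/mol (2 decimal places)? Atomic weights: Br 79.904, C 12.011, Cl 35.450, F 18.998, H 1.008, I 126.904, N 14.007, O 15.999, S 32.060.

392.43 g/mol

First, the molecular formula is C7H4BrClINOS (counting implicit H from valence).
  Br: 1 × 79.904 = 79.904
  C: 7 × 12.011 = 84.077
  Cl: 1 × 35.450 = 35.450
  H: 4 × 1.008 = 4.032
  I: 1 × 126.904 = 126.904
  N: 1 × 14.007 = 14.007
  O: 1 × 15.999 = 15.999
  S: 1 × 32.060 = 32.060
Sum: 1×79.904 + 7×12.011 + 1×35.450 + 4×1.008 + 1×126.904 + 1×14.007 + 1×15.999 + 1×32.060 = 392.433 → 392.43 g/mol.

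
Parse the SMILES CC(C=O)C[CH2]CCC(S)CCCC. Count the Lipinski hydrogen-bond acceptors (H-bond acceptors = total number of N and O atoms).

1

N atoms: 0; O atoms: 1.
Lipinski HBA = 0 + 1 = 1.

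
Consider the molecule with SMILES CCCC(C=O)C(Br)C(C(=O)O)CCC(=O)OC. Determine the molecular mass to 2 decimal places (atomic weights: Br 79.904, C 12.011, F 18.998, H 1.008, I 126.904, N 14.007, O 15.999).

323.18 g/mol

First, the molecular formula is C12H19BrO5 (counting implicit H from valence).
  Br: 1 × 79.904 = 79.904
  C: 12 × 12.011 = 144.132
  H: 19 × 1.008 = 19.152
  O: 5 × 15.999 = 79.995
Sum: 1×79.904 + 12×12.011 + 19×1.008 + 5×15.999 = 323.183 → 323.18 g/mol.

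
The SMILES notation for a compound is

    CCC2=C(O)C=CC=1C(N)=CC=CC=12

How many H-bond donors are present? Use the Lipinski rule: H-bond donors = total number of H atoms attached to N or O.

Donors: find every N or O and count the H atoms it carries.
  atom 5 (O): bond orders sum to 1 → 1 H
  atom 10 (N): bond orders sum to 1 → 2 H
Lipinski HBD = 3.

3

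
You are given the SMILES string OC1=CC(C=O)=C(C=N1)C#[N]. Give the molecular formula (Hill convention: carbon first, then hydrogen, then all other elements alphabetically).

Walk through each heavy atom and fill implicit hydrogens from standard valence (C 4, N 3, O 2, S 2, halogen 1):
  atom 1: O, bond orders sum to 1 (valence 2) → 1 H
  atom 2: C, bond orders sum to 4 (valence 4) → 0 H
  atom 3: C, bond orders sum to 3 (valence 4) → 1 H
  atom 4: C, bond orders sum to 4 (valence 4) → 0 H
  atom 5: C, bond orders sum to 3 (valence 4) → 1 H
  atom 6: O, bond orders sum to 2 (valence 2) → 0 H
  atom 7: C, bond orders sum to 4 (valence 4) → 0 H
  atom 8: C, bond orders sum to 3 (valence 4) → 1 H
  atom 9: N, bond orders sum to 3 (valence 3) → 0 H
  atom 10: C, bond orders sum to 4 (valence 4) → 0 H
  atom 11: N with explicit H count 0
Totals → C:7, H:4, N:2, O:2.

C7H4N2O2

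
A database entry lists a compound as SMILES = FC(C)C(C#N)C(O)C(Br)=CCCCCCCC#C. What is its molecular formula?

Walk through each heavy atom and fill implicit hydrogens from standard valence (C 4, N 3, O 2, S 2, halogen 1):
  atom 1: F (halogen, monovalent) → 0 H
  atom 2: C, bond orders sum to 3 (valence 4) → 1 H
  atom 3: C, bond orders sum to 1 (valence 4) → 3 H
  atom 4: C, bond orders sum to 3 (valence 4) → 1 H
  atom 5: C, bond orders sum to 4 (valence 4) → 0 H
  atom 6: N, bond orders sum to 3 (valence 3) → 0 H
  atom 7: C, bond orders sum to 3 (valence 4) → 1 H
  atom 8: O, bond orders sum to 1 (valence 2) → 1 H
  atom 9: C, bond orders sum to 4 (valence 4) → 0 H
  atom 10: Br (halogen, monovalent) → 0 H
  atom 11: C, bond orders sum to 3 (valence 4) → 1 H
  atom 12: C, bond orders sum to 2 (valence 4) → 2 H
  atom 13: C, bond orders sum to 2 (valence 4) → 2 H
  atom 14: C, bond orders sum to 2 (valence 4) → 2 H
  atom 15: C, bond orders sum to 2 (valence 4) → 2 H
  atom 16: C, bond orders sum to 2 (valence 4) → 2 H
  atom 17: C, bond orders sum to 2 (valence 4) → 2 H
  atom 18: C, bond orders sum to 4 (valence 4) → 0 H
  atom 19: C, bond orders sum to 3 (valence 4) → 1 H
Totals → C:15, H:21, Br:1, F:1, N:1, O:1.
In Hill order: C15H21BrFNO.

C15H21BrFNO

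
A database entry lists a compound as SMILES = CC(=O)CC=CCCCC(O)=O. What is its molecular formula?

C9H14O3

Walk through each heavy atom and fill implicit hydrogens from standard valence (C 4, N 3, O 2, S 2, halogen 1):
  atom 1: C, bond orders sum to 1 (valence 4) → 3 H
  atom 2: C, bond orders sum to 4 (valence 4) → 0 H
  atom 3: O, bond orders sum to 2 (valence 2) → 0 H
  atom 4: C, bond orders sum to 2 (valence 4) → 2 H
  atom 5: C, bond orders sum to 3 (valence 4) → 1 H
  atom 6: C, bond orders sum to 3 (valence 4) → 1 H
  atom 7: C, bond orders sum to 2 (valence 4) → 2 H
  atom 8: C, bond orders sum to 2 (valence 4) → 2 H
  atom 9: C, bond orders sum to 2 (valence 4) → 2 H
  atom 10: C, bond orders sum to 4 (valence 4) → 0 H
  atom 11: O, bond orders sum to 1 (valence 2) → 1 H
  atom 12: O, bond orders sum to 2 (valence 2) → 0 H
Totals → C:9, H:14, O:3.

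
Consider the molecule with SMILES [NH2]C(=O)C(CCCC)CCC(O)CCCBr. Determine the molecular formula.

C12H24BrNO2

Walk through each heavy atom and fill implicit hydrogens from standard valence (C 4, N 3, O 2, S 2, halogen 1):
  atom 1: N with explicit H count 2
  atom 2: C, bond orders sum to 4 (valence 4) → 0 H
  atom 3: O, bond orders sum to 2 (valence 2) → 0 H
  atom 4: C, bond orders sum to 3 (valence 4) → 1 H
  atom 5: C, bond orders sum to 2 (valence 4) → 2 H
  atom 6: C, bond orders sum to 2 (valence 4) → 2 H
  atom 7: C, bond orders sum to 2 (valence 4) → 2 H
  atom 8: C, bond orders sum to 1 (valence 4) → 3 H
  atom 9: C, bond orders sum to 2 (valence 4) → 2 H
  atom 10: C, bond orders sum to 2 (valence 4) → 2 H
  atom 11: C, bond orders sum to 3 (valence 4) → 1 H
  atom 12: O, bond orders sum to 1 (valence 2) → 1 H
  atom 13: C, bond orders sum to 2 (valence 4) → 2 H
  atom 14: C, bond orders sum to 2 (valence 4) → 2 H
  atom 15: C, bond orders sum to 2 (valence 4) → 2 H
  atom 16: Br (halogen, monovalent) → 0 H
Totals → C:12, H:24, Br:1, N:1, O:2.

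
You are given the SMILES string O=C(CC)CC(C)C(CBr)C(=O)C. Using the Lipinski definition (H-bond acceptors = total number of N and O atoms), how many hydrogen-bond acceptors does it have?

2

N atoms: 0; O atoms: 2.
Lipinski HBA = 0 + 2 = 2.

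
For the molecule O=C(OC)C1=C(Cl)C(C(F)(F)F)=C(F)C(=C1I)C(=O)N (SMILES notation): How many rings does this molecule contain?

In SMILES, each pair of matching ring-closure digits denotes one ring-closing bond; the number of such bonds equals the number of independent rings.
Ring-closure bonds here: 1.

1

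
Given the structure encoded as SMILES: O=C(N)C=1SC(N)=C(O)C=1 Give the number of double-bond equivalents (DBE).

4

Molecular formula: C5H6N2O2S.
DoU = (2C + 2 + N − H − X) / 2, where X is the halogen count and O/S are ignored.
    = (2·5 + 2 + 2 − 6 − 0) / 2 = 8 / 2 = 4.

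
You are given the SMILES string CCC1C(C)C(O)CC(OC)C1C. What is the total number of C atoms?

Count every carbon token in the SMILES (each C, including those in ring-closure positions and inside branches).
Carbon count: 11.

11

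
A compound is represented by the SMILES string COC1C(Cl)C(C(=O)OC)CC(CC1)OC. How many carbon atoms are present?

11

Count every carbon token in the SMILES (each C, including those in ring-closure positions and inside branches).
Carbon count: 11.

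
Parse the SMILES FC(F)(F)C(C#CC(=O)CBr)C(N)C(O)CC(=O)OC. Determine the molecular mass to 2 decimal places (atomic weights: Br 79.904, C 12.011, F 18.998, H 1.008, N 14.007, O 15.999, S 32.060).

First, the molecular formula is C11H13BrF3NO4 (counting implicit H from valence).
  Br: 1 × 79.904 = 79.904
  C: 11 × 12.011 = 132.121
  F: 3 × 18.998 = 56.994
  H: 13 × 1.008 = 13.104
  N: 1 × 14.007 = 14.007
  O: 4 × 15.999 = 63.996
Sum: 1×79.904 + 11×12.011 + 3×18.998 + 13×1.008 + 1×14.007 + 4×15.999 = 360.126 → 360.13 g/mol.

360.13 g/mol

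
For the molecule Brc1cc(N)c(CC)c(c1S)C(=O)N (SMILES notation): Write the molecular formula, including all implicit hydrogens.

Walk through each heavy atom and fill implicit hydrogens from standard valence (C 4, N 3, O 2, S 2, halogen 1); for lowercase aromatic atoms, an aromatic c carries 1 H when it has two neighbours and 0 H with three, and aromatic n carries 0 H:
  atom 1: Br (halogen, monovalent) → 0 H
  atom 2: aromatic c, 3 neighbours → 0 H
  atom 3: aromatic c, 2 neighbours → 1 H
  atom 4: aromatic c, 3 neighbours → 0 H
  atom 5: N, bond orders sum to 1 (valence 3) → 2 H
  atom 6: aromatic c, 3 neighbours → 0 H
  atom 7: C, bond orders sum to 2 (valence 4) → 2 H
  atom 8: C, bond orders sum to 1 (valence 4) → 3 H
  atom 9: aromatic c, 3 neighbours → 0 H
  atom 10: aromatic c, 3 neighbours → 0 H
  atom 11: S, bond orders sum to 1 (valence 2) → 1 H
  atom 12: C, bond orders sum to 4 (valence 4) → 0 H
  atom 13: O, bond orders sum to 2 (valence 2) → 0 H
  atom 14: N, bond orders sum to 1 (valence 3) → 2 H
Totals → C:9, H:11, Br:1, N:2, O:1, S:1.
In Hill order: C9H11BrN2OS.

C9H11BrN2OS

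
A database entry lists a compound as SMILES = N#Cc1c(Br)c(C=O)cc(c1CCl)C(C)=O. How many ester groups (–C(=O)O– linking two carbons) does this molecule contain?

Scan the SMILES for the ester motif — none present.
Groups that are present: 1 aldehyde, 1 ketone, 1 nitrile.

0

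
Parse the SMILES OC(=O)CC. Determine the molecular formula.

Walk through each heavy atom and fill implicit hydrogens from standard valence (C 4, N 3, O 2, S 2, halogen 1):
  atom 1: O, bond orders sum to 1 (valence 2) → 1 H
  atom 2: C, bond orders sum to 4 (valence 4) → 0 H
  atom 3: O, bond orders sum to 2 (valence 2) → 0 H
  atom 4: C, bond orders sum to 2 (valence 4) → 2 H
  atom 5: C, bond orders sum to 1 (valence 4) → 3 H
Totals → C:3, H:6, O:2.

C3H6O2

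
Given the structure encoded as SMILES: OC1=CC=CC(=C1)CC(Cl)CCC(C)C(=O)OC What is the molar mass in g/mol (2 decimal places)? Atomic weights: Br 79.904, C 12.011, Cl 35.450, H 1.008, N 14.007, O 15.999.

First, the molecular formula is C14H19ClO3 (counting implicit H from valence).
  C: 14 × 12.011 = 168.154
  Cl: 1 × 35.450 = 35.450
  H: 19 × 1.008 = 19.152
  O: 3 × 15.999 = 47.997
Sum: 14×12.011 + 1×35.450 + 19×1.008 + 3×15.999 = 270.753 → 270.75 g/mol.

270.75 g/mol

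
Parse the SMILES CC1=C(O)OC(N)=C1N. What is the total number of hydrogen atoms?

Walk through each heavy atom and fill implicit hydrogens from standard valence (C 4, N 3, O 2, S 2, halogen 1):
  atom 1: C, bond orders sum to 1 (valence 4) → 3 H
  atom 2: C, bond orders sum to 4 (valence 4) → 0 H
  atom 3: C, bond orders sum to 4 (valence 4) → 0 H
  atom 4: O, bond orders sum to 1 (valence 2) → 1 H
  atom 5: O, bond orders sum to 2 (valence 2) → 0 H
  atom 6: C, bond orders sum to 4 (valence 4) → 0 H
  atom 7: N, bond orders sum to 1 (valence 3) → 2 H
  atom 8: C, bond orders sum to 4 (valence 4) → 0 H
  atom 9: N, bond orders sum to 1 (valence 3) → 2 H
Total hydrogens: 8.

8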